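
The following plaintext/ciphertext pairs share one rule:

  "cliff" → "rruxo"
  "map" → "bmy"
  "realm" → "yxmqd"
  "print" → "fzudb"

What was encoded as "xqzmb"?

The output letters match the input read backwards, each shifted +12: cliff reversed is ffilc. The word is reversed, then every letter is shifted forward by 12.
Decoding xqzmb: shift back: x−12=l, q−12=e, z−12=n, m−12=a, b−12=p → lenap; then reverse → panel.

panel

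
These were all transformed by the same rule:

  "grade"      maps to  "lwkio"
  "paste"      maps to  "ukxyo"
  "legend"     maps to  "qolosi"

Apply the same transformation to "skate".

The shift depends on letter class: consonant g→l is +5, but vowel a→k is +10. The rule splits by letter class: vowels +10, consonants +5.
For skate: s(cons)+5=x, k(cons)+5=p, a(vowel)+10=k, t(cons)+5=y, e(vowel)+10=o.

xpkyo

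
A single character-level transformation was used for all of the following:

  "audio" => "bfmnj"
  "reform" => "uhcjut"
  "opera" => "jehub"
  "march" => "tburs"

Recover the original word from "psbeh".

shape

a(0)→b(1) and u(20)→f(5) fit y≡21x+1 (mod 26); the inverse of 21 mod 26 is 5. Treating letters as 0–25, the rule is x ↦ 21x + 1 (mod 26).
Undoing it on psbeh: p(15)→5·(15−1)≡18=s; s(18)→5·(18−1)≡7=h; b(1)→5·(1−1)≡0=a; e(4)→5·(4−1)≡15=p; h(7)→5·(7−1)≡4=e (all mod 26).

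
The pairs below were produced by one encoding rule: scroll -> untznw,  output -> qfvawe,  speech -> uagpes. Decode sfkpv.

Shifts by position in scroll: pos 0: s→u (+2), pos 1: c→n (+11), pos 2: r→t (+2), pos 3: o→z (+11) — repeating every 2. It's a Vigenère-style cipher with numeric key [2,11]: position i shifts by key[i mod 2].
Undoing it on sfkpv: s−2=q, f−11=u, k−2=i, p−11=e, v−2=t.

quiet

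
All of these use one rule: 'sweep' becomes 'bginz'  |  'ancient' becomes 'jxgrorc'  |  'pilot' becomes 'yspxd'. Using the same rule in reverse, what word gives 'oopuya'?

Shifts by position in sweep: pos 0: s→b (+9), pos 1: w→g (+10), pos 2: e→i (+4), pos 3: e→n (+9), pos 4: p→z (+10) — repeating every 3. It's a Vigenère-style cipher with numeric key [9,10,4]: position i shifts by key[i mod 3].
Reversing it on oopuya: o−9=f, o−10=e, p−4=l, u−9=l, y−10=o, a−4=w.

fellow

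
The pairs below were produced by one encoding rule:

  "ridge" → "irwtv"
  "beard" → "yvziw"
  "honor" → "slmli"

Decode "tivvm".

Each pair mirrors across the alphabet (r↔i, i↔r, d↔w): positions sum to 25. This is the alphabet-reversal cipher (Atbash): a becomes z, b becomes y, etc.
Undoing it on tivvm: t↔g, i↔r, v↔e, v↔e, m↔n.

green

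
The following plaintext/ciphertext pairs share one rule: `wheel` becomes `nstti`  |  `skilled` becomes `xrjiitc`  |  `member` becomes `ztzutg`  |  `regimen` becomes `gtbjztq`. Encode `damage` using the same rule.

cdzdbt

Treating letters as 0–25, the rule is x ↦ 17x + 3 (mod 26).
For damage: d(3)→17·3+3≡2=c; a(0)→17·0+3≡3=d; m(12)→17·12+3≡25=z; a(0)→17·0+3≡3=d; g(6)→17·6+3≡1=b; e(4)→17·4+3≡19=t (all mod 26).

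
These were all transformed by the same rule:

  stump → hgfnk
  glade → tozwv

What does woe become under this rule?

Each letter is replaced by its mirror in the alphabet: a↔z, b↔y, c↔x, and so on (the Atbash cipher).
Applying it to woe: w↔d, o↔l, e↔v.

dlv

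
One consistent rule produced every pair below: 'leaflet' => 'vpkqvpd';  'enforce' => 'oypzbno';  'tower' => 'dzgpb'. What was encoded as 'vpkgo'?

leave

A repeating key of period 2 is used — shifts +10, +11 over and over.
Reversing it on vpkgo: v−10=l, p−11=e, k−10=a, g−11=v, o−10=e.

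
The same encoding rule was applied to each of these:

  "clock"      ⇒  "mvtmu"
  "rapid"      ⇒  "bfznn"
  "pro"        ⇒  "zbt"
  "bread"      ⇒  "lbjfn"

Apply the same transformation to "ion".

The rule splits by letter class: vowels +5, consonants +10.
On ion: i(vowel)+5=n, o(vowel)+5=t, n(cons)+10=x.

ntx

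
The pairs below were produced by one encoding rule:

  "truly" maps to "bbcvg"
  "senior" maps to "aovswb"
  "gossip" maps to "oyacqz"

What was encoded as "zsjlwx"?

ribbon

Shifts by position in truly: pos 0: t→b (+8), pos 1: r→b (+10), pos 2: u→c (+8), pos 3: l→v (+10) — repeating every 2. The shifts repeat in a cycle of length 2: positions 0,1,… shift by +8, +10, then the pattern repeats.
Undoing it on zsjlwx: z−8=r, s−10=i, j−8=b, l−10=b, w−8=o, x−10=n.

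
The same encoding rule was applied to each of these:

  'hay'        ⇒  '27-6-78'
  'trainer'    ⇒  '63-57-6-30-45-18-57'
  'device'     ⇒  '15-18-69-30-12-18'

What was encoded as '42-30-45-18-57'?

h(#8)→27 and a(#1)→6: differences scale by 3, so n = 3·pos + 3. With a=1..z=26, the number is 3·pos + 3.
Decoding 42-30-45-18-57: 42→(42−3)÷3=13=m, 30→(30−3)÷3=9=i, 45→(45−3)÷3=14=n, 18→(18−3)÷3=5=e, 57→(57−3)÷3=18=r.

miner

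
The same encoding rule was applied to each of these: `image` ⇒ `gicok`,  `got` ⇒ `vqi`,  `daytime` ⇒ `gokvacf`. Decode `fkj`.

Two steps: reverse the string, then apply a Caesar shift of +2.
Reversing it on fkj: shift back: f−2=d, k−2=i, j−2=h → dih; then reverse → hid.

hid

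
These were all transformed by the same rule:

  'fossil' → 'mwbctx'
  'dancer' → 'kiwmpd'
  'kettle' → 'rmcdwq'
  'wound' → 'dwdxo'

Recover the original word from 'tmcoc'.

meter

In fossil: f→m is +7, o→w is +8, s→b is +9, s→c is +10 — the shift increases by 1 each position. Letter i (0-indexed) is shifted by i+7, so successive shifts are 7, 8, 9, ….
Decoding tmcoc: t−7=m, m−8=e, c−9=t, o−10=e, c−11=r.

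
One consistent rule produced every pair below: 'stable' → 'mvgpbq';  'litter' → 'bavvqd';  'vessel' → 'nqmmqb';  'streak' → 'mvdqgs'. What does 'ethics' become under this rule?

s(18)→m(12) and t(19)→v(21) fit y≡9x+6 (mod 26); the inverse of 9 mod 26 is 3. This is an affine cipher: with a=0,…,z=25, each position x becomes (9x+6) mod 26.
On ethics: e(4)→9·4+6≡16=q; t(19)→9·19+6≡21=v; h(7)→9·7+6≡17=r; i(8)→9·8+6≡0=a; c(2)→9·2+6≡24=y; s(18)→9·18+6≡12=m (all mod 26).

qvraym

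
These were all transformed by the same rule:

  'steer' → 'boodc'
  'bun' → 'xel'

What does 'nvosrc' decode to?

The output letters match the input read backwards, each shifted +10: steer reversed is reets. Two steps: reverse the string, then apply a Caesar shift of +10.
Undoing it on nvosrc: shift back: n−10=d, v−10=l, o−10=e, s−10=i, r−10=h, c−10=s → dleihs; then reverse → shield.

shield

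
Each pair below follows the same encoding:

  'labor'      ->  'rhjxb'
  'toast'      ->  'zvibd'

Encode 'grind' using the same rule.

In labor: l→r is +6, a→h is +7, b→j is +8, o→x is +9 — the shift increases by 1 each position. The shift increases by 1 at each position, starting from +6: 6, 7, 8, ….
For grind: g+6=m, r+7=y, i+8=q, n+9=w, d+10=n.

myqwn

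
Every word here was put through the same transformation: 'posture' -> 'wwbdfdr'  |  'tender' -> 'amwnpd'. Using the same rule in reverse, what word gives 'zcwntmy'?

In posture: p→w is +7, o→w is +8, s→b is +9, t→d is +10 — the shift increases by 1 each position. The shift increases by 1 at each position, starting from +7: 7, 8, 9, ….
Decoding zcwntmy: z−7=s, c−8=u, w−9=n, n−10=d, t−11=i, m−12=a, y−13=l.

sundial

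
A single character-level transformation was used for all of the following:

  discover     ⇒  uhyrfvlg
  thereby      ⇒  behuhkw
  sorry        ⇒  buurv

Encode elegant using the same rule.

The output letters match the input read backwards, each shifted +3: discover reversed is revocsid. Two steps: reverse the string, then apply a Caesar shift of +3.
Applying it to elegant: reverse → tnagele; then shift: t+3=w, n+3=q, a+3=d, g+3=j, e+3=h, l+3=o, e+3=h.

wqdjhoh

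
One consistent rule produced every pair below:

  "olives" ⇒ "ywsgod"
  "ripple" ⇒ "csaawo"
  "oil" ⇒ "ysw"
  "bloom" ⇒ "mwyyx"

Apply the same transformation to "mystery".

xjdeocj

The shift depends on letter class: consonant l→w is +11, but vowel o→y is +10. Vowels shift forward by 10 and consonants shift forward by 11.
For mystery: m(cons)+11=x, y(cons)+11=j, s(cons)+11=d, t(cons)+11=e, e(vowel)+10=o, r(cons)+11=c, y(cons)+11=j.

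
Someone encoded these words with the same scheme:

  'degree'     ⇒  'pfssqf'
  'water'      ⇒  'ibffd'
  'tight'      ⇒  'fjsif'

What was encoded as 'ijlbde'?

wizard

The shifts repeat in a cycle of length 2: positions 0,1,… shift by +12, +1, then the pattern repeats.
Undoing it on ijlbde: i−12=w, j−1=i, l−12=z, b−1=a, d−12=r, e−1=d.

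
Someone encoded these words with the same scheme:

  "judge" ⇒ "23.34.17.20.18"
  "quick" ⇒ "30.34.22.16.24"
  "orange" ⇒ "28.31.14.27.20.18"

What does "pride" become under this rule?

29.31.22.17.18

j is letter #10 and maps to 23: an offset of 13. The number is (letter's place in the alphabet, a=1) + 13.
Applying it to pride: p=16→29, r=18→31, i=9→22, d=4→17, e=5→18.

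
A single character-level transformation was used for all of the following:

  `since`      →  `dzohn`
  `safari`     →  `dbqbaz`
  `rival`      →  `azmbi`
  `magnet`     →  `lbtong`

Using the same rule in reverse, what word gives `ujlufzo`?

Treating letters as 0–25, the rule is x ↦ 3x + 1 (mod 26).
Reversing it on ujlufzo: u(20)→9·(20−1)≡15=p; j(9)→9·(9−1)≡20=u; l(11)→9·(11−1)≡12=m; u(20)→9·(20−1)≡15=p; f(5)→9·(5−1)≡10=k; z(25)→9·(25−1)≡8=i; o(14)→9·(14−1)≡13=n (all mod 26).

pumpkin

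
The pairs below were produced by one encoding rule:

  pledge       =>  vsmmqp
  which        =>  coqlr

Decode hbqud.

built

In pledge: p→v is +6, l→s is +7, e→m is +8, d→m is +9 — the shift increases by 1 each position. Letter i (0-indexed) is shifted by i+6, so successive shifts are 6, 7, 8, ….
Reversing it on hbqud: h−6=b, b−7=u, q−8=i, u−9=l, d−10=t.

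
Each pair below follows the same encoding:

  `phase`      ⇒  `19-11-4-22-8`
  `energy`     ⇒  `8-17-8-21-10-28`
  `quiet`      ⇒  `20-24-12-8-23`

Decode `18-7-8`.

p is letter #16 and maps to 19: an offset of 3. Each letter is replaced by its alphabet position (a=1..z=26) + 3.
Undoing it on 18-7-8: 18→(18−3)÷1=15=o, 7→(7−3)÷1=4=d, 8→(8−3)÷1=5=e.

ode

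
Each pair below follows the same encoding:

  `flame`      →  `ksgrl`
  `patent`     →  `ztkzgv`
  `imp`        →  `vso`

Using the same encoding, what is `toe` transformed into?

kuz

The output letters match the input read backwards, each shifted +6: flame reversed is emalf. Read the word backwards and shift each letter +6.
On toe: reverse → eot; then shift: e+6=k, o+6=u, t+6=z.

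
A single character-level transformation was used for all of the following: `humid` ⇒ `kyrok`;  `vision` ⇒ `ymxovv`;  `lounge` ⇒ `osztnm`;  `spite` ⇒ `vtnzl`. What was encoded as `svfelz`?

Each letter shifts forward by (position + 3), i.e. 3, 4, 5, … — the shift grows by one for each successive letter.
Decoding svfelz: s−3=p, v−4=r, f−5=a, e−6=y, l−7=e, z−8=r.

prayer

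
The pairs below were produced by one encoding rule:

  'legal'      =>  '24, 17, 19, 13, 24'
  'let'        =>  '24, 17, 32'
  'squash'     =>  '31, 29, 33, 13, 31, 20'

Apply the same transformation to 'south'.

l is letter #12 and maps to 24: an offset of 12. Each letter is replaced by its alphabet position (a=1..z=26) + 12.
On south: s=19→31, o=15→27, u=21→33, t=20→32, h=8→20.

31, 27, 33, 32, 20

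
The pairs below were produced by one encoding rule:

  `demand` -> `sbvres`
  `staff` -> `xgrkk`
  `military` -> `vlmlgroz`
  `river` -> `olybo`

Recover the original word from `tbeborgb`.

d(3)→s(18) and e(4)→b(1) fit y≡9x+17 (mod 26); the inverse of 9 mod 26 is 3. Each letter's alphabet position (a=0..z=25) is mapped through 9·x+17 mod 26 — an affine cipher.
Reversing it on tbeborgb: t(19)→3·(19−17)≡6=g; b(1)→3·(1−17)≡4=e; e(4)→3·(4−17)≡13=n; b(1)→3·(1−17)≡4=e; o(14)→3·(14−17)≡17=r; r(17)→3·(17−17)≡0=a; g(6)→3·(6−17)≡19=t; b(1)→3·(1−17)≡4=e (all mod 26).

generate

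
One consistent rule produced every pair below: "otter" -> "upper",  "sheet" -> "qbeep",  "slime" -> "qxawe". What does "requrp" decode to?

resort

o(14)→u(20) and t(19)→p(15) fit y≡25x+8 (mod 26); the inverse of 25 mod 26 is 25. This is an affine cipher: with a=0,…,z=25, each position x becomes (25x+8) mod 26.
Undoing it on requrp: r(17)→25·(17−8)≡17=r; e(4)→25·(4−8)≡4=e; q(16)→25·(16−8)≡18=s; u(20)→25·(20−8)≡14=o; r(17)→25·(17−8)≡17=r; p(15)→25·(15−8)≡19=t (all mod 26).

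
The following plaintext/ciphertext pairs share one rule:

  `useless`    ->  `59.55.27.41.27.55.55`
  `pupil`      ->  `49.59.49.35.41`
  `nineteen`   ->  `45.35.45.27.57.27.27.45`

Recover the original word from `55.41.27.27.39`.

sleek

u(#21)→59 and s(#19)→55: differences scale by 2, so n = 2·pos + 17. Each letter becomes 2×(its alphabet position, a=1..z=26) + 17.
Undoing it on 55.41.27.27.39: 55→(55−17)÷2=19=s, 41→(41−17)÷2=12=l, 27→(27−17)÷2=5=e, 27→(27−17)÷2=5=e, 39→(39−17)÷2=11=k.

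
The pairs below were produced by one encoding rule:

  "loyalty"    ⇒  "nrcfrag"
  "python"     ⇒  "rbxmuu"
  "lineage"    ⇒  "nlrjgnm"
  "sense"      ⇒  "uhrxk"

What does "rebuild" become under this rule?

thfzosl

Each letter shifts forward by (position + 2), i.e. 2, 3, 4, … — the shift grows by one for each successive letter.
Applying it to rebuild: r+2=t, e+3=h, b+4=f, u+5=z, i+6=o, l+7=s, d+8=l.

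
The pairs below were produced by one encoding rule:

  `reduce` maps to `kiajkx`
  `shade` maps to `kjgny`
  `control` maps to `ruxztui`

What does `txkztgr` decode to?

lantern

The output letters match the input read backwards, each shifted +6: reduce reversed is ecuder. Read the word backwards and shift each letter +6.
Undoing it on txkztgr: shift back: t−6=n, x−6=r, k−6=e, z−6=t, t−6=n, g−6=a, r−6=l → nretnal; then reverse → lantern.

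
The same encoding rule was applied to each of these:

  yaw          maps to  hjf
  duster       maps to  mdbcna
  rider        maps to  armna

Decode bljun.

scale

Compare letters: y→h is +9, a→j is +9, w→f is +9 — a constant shift. Each letter is shifted forward by 9 in the alphabet (a Caesar shift of +9).
Undoing it on bljun: b−9=s, l−9=c, j−9=a, u−9=l, n−9=e.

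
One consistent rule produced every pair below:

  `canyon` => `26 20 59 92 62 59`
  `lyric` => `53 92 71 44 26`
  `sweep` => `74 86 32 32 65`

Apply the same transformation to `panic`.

c(#3)→26 and a(#1)→20: differences scale by 3, so n = 3·pos + 17. Each letter becomes 3×(its alphabet position, a=1..z=26) + 17.
On panic: p=16→65, a=1→20, n=14→59, i=9→44, c=3→26.

65 20 59 44 26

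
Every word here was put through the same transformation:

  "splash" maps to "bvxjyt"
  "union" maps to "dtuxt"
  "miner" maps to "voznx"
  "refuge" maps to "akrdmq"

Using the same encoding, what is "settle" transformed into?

bkfcrq

The shifts repeat in a cycle of length 3: positions 0,1,… shift by +9, +6, +12, then the pattern repeats.
On settle: s+9=b, e+6=k, t+12=f, t+9=c, l+6=r, e+12=q.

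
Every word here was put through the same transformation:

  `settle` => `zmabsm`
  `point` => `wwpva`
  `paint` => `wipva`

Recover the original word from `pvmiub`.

Shifts by position in settle: pos 0: s→z (+7), pos 1: e→m (+8), pos 2: t→a (+7), pos 3: t→b (+8) — repeating every 2. The shifts repeat in a cycle of length 2: positions 0,1,… shift by +7, +8, then the pattern repeats.
Reversing it on pvmiub: p−7=i, v−8=n, m−7=f, i−8=a, u−7=n, b−8=t.

infant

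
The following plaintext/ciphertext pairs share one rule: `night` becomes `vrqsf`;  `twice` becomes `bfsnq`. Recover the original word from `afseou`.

switch

In night: n→v is +8, i→r is +9, g→q is +10, h→s is +11 — the shift increases by 1 each position. Each letter shifts forward by (position + 8), i.e. 8, 9, 10, … — the shift grows by one for each successive letter.
Decoding afseou: a−8=s, f−9=w, s−10=i, e−11=t, o−12=c, u−13=h.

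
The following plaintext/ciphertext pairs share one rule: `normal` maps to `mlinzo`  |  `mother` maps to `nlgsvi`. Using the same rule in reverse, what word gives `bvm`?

Each pair mirrors across the alphabet (n↔m, o↔l, r↔i): positions sum to 25. Letters are reflected about the middle of the alphabet (position → 25−position): Atbash.
Reversing it on bvm: b↔y, v↔e, m↔n.

yen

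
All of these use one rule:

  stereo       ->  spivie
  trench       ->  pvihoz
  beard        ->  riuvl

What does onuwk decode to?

Treating letters as 0–25, the rule is x ↦ 23x + 20 (mod 26).
Undoing it on onuwk: o(14)→17·(14−20)≡2=c; n(13)→17·(13−20)≡11=l; u(20)→17·(20−20)≡0=a; w(22)→17·(22−20)≡8=i; k(10)→17·(10−20)≡12=m (all mod 26).

claim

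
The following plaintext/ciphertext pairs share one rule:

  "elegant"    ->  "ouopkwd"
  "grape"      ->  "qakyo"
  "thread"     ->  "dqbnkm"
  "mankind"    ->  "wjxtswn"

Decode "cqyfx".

Shifts by position in elegant: pos 0: e→o (+10), pos 1: l→u (+9), pos 2: e→o (+10), pos 3: g→p (+9) — repeating every 2. A repeating key of period 2 is used — shifts +10, +9 over and over.
Undoing it on cqyfx: c−10=s, q−9=h, y−10=o, f−9=w, x−10=n.

shown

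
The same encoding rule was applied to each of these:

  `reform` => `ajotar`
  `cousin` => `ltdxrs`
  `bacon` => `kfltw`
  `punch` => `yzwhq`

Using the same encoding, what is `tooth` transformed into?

ctxyq

Shifts by position in reform: pos 0: r→a (+9), pos 1: e→j (+5), pos 2: f→o (+9), pos 3: o→t (+5) — repeating every 2. A repeating key of period 2 is used — shifts +9, +5 over and over.
Applying it to tooth: t+9=c, o+5=t, o+9=x, t+5=y, h+9=q.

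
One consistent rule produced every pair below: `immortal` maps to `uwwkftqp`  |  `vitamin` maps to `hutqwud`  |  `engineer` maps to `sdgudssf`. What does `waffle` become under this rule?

oqzzps

i(8)→u(20) and m(12)→w(22) fit y≡7x+16 (mod 26); the inverse of 7 mod 26 is 15. Each letter's alphabet position (a=0..z=25) is mapped through 7·x+16 mod 26 — an affine cipher.
For waffle: w(22)→7·22+16≡14=o; a(0)→7·0+16≡16=q; f(5)→7·5+16≡25=z; f(5)→7·5+16≡25=z; l(11)→7·11+16≡15=p; e(4)→7·4+16≡18=s (all mod 26).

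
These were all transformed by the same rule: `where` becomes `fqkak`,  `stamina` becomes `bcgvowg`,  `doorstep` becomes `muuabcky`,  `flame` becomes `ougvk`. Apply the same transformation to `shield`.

The shift depends on letter class: consonant w→f is +9, but vowel e→k is +6. Vowels shift forward by 6 and consonants shift forward by 9.
On shield: s(cons)+9=b, h(cons)+9=q, i(vowel)+6=o, e(vowel)+6=k, l(cons)+9=u, d(cons)+9=m.

bqokum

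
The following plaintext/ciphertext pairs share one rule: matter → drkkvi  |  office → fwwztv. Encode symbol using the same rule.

jpdsfc

Compare letters: m→d is +17, a→r is +17, t→k is +17 — a constant shift. Every letter moves 17 places later in the alphabet, wrapping around z→a.
Applying it to symbol: s+17=j, y+17=p, m+17=d, b+17=s, o+17=f, l+17=c.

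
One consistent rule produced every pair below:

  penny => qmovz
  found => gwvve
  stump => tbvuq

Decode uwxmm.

towel

Shifts by position in penny: pos 0: p→q (+1), pos 1: e→m (+8), pos 2: n→o (+1), pos 3: n→v (+8) — repeating every 2. It's a Vigenère-style cipher with numeric key [1,8]: position i shifts by key[i mod 2].
Undoing it on uwxmm: u−1=t, w−8=o, x−1=w, m−8=e, m−1=l.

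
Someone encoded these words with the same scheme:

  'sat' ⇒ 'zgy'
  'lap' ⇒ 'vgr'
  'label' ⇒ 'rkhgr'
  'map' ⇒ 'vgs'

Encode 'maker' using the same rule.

The output letters match the input read backwards, each shifted +6: sat reversed is tas. The word is reversed, then every letter is shifted forward by 6.
On maker: reverse → rekam; then shift: r+6=x, e+6=k, k+6=q, a+6=g, m+6=s.

xkqgs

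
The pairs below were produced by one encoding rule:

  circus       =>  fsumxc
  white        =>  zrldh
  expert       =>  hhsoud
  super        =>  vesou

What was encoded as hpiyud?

It's a Vigenère-style cipher with numeric key [3,10]: position i shifts by key[i mod 2].
Reversing it on hpiyud: h−3=e, p−10=f, i−3=f, y−10=o, u−3=r, d−10=t.

effort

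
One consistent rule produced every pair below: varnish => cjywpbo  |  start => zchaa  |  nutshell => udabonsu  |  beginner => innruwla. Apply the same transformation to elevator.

It's a Vigenère-style cipher with numeric key [7,9]: position i shifts by key[i mod 2].
On elevator: e+7=l, l+9=u, e+7=l, v+9=e, a+7=h, t+9=c, o+7=v, r+9=a.

lulehcva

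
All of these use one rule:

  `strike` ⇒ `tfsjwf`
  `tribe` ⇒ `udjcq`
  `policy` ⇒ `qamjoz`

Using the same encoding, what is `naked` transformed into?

omlfp

The shifts repeat in a cycle of length 3: positions 0,1,… shift by +1, +12, +1, then the pattern repeats.
Applying it to naked: n+1=o, a+12=m, k+1=l, e+1=f, d+12=p.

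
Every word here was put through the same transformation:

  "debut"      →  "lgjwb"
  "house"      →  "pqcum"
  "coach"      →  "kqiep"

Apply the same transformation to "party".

A repeating key of period 2 is used — shifts +8, +2 over and over.
Applying it to party: p+8=x, a+2=c, r+8=z, t+2=v, y+8=g.

xczvg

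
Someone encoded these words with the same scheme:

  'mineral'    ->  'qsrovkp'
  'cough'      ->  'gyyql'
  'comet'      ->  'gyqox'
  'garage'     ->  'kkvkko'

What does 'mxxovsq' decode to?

Shifts by position in mineral: pos 0: m→q (+4), pos 1: i→s (+10), pos 2: n→r (+4), pos 3: e→o (+10) — repeating every 2. A repeating key of period 2 is used — shifts +4, +10 over and over.
Undoing it on mxxovsq: m−4=i, x−10=n, x−4=t, o−10=e, v−4=r, s−10=i, q−4=m.

interim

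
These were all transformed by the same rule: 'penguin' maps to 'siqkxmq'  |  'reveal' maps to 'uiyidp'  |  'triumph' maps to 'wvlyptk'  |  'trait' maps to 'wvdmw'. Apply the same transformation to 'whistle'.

zllwwph

The shifts repeat in a cycle of length 2: positions 0,1,… shift by +3, +4, then the pattern repeats.
Applying it to whistle: w+3=z, h+4=l, i+3=l, s+4=w, t+3=w, l+4=p, e+3=h.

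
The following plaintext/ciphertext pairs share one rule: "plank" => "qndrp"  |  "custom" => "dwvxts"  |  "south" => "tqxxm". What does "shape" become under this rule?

In plank: p→q is +1, l→n is +2, a→d is +3, n→r is +4 — the shift increases by 1 each position. Letter i (0-indexed) is shifted by i+1, so successive shifts are 1, 2, 3, ….
On shape: s+1=t, h+2=j, a+3=d, p+4=t, e+5=j.

tjdtj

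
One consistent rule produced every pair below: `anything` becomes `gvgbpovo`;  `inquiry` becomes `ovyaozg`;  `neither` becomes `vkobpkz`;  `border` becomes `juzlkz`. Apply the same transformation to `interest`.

The shift depends on letter class: consonant n→v is +8, but vowel a→g is +6. Vowels shift forward by 6 and consonants shift forward by 8.
Applying it to interest: i(vowel)+6=o, n(cons)+8=v, t(cons)+8=b, e(vowel)+6=k, r(cons)+8=z, e(vowel)+6=k, s(cons)+8=a, t(cons)+8=b.

ovbkzkab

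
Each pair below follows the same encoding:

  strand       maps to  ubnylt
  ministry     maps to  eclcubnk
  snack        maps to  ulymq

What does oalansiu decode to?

s(18)→u(20) and t(19)→b(1) fit y≡7x+24 (mod 26); the inverse of 7 mod 26 is 15. This is an affine cipher: with a=0,…,z=25, each position x becomes (7x+24) mod 26.
Reversing it on oalansiu: o(14)→15·(14−24)≡6=g; a(0)→15·(0−24)≡4=e; l(11)→15·(11−24)≡13=n; a(0)→15·(0−24)≡4=e; n(13)→15·(13−24)≡17=r; s(18)→15·(18−24)≡14=o; i(8)→15·(8−24)≡20=u; u(20)→15·(20−24)≡18=s (all mod 26).

generous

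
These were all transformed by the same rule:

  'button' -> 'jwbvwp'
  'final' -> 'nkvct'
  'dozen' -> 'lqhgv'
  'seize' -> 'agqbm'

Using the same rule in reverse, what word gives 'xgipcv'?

peanut

A repeating key of period 2 is used — shifts +8, +2 over and over.
Reversing it on xgipcv: x−8=p, g−2=e, i−8=a, p−2=n, c−8=u, v−2=t.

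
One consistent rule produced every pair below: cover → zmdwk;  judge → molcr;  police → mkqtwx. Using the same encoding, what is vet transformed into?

bmd

The output letters match the input read backwards, each shifted +8: cover reversed is revoc. Two steps: reverse the string, then apply a Caesar shift of +8.
For vet: reverse → tev; then shift: t+8=b, e+8=m, v+8=d.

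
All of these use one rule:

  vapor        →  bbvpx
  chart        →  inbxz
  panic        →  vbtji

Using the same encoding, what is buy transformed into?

The shift depends on letter class: consonant v→b is +6, but vowel a→b is +1. Two shifts are in play — +1 for a/e/i/o/u, +6 for every other letter.
Applying it to buy: b(cons)+6=h, u(vowel)+1=v, y(cons)+6=e.

hve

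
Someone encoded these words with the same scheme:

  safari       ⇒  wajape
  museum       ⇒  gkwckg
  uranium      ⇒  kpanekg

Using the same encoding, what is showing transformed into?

This is an affine cipher: with a=0,…,z=25, each position x becomes (7x+0) mod 26.
For showing: s(18)→7·18+0≡22=w; h(7)→7·7+0≡23=x; o(14)→7·14+0≡20=u; w(22)→7·22+0≡24=y; i(8)→7·8+0≡4=e; n(13)→7·13+0≡13=n; g(6)→7·6+0≡16=q (all mod 26).

wxuyenq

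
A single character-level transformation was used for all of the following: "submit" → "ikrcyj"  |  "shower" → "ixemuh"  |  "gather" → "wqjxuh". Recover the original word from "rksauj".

bucket

Compare letters: s→i is +16, u→k is +16, b→r is +16 — a constant shift. Each letter is shifted forward by 16 in the alphabet (a Caesar shift of +16).
Decoding rksauj: r−16=b, k−16=u, s−16=c, a−16=k, u−16=e, j−16=t.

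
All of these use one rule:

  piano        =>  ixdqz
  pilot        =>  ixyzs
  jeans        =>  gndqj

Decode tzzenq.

wooden

Treating letters as 0–25, the rule is x ↦ 9x + 3 (mod 26).
Undoing it on tzzenq: t(19)→3·(19−3)≡22=w; z(25)→3·(25−3)≡14=o; z(25)→3·(25−3)≡14=o; e(4)→3·(4−3)≡3=d; n(13)→3·(13−3)≡4=e; q(16)→3·(16−3)≡13=n (all mod 26).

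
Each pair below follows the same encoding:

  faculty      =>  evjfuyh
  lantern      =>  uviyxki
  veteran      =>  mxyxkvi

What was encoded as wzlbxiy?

pigment

f(5)→e(4) and a(0)→v(21) fit y≡7x+21 (mod 26); the inverse of 7 mod 26 is 15. Each letter's alphabet position (a=0..z=25) is mapped through 7·x+21 mod 26 — an affine cipher.
Reversing it on wzlbxiy: w(22)→15·(22−21)≡15=p; z(25)→15·(25−21)≡8=i; l(11)→15·(11−21)≡6=g; b(1)→15·(1−21)≡12=m; x(23)→15·(23−21)≡4=e; i(8)→15·(8−21)≡13=n; y(24)→15·(24−21)≡19=t (all mod 26).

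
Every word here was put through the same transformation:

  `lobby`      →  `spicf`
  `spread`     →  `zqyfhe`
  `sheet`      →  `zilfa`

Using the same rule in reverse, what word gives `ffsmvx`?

Shifts by position in lobby: pos 0: l→s (+7), pos 1: o→p (+1), pos 2: b→i (+7), pos 3: b→c (+1) — repeating every 2. It's a Vigenère-style cipher with numeric key [7,1]: position i shifts by key[i mod 2].
Decoding ffsmvx: f−7=y, f−1=e, s−7=l, m−1=l, v−7=o, x−1=w.

yellow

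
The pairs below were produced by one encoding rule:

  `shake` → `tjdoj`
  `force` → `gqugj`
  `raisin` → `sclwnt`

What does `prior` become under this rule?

qtlsw

In shake: s→t is +1, h→j is +2, a→d is +3, k→o is +4 — the shift increases by 1 each position. Letter i (0-indexed) is shifted by i+1, so successive shifts are 1, 2, 3, ….
For prior: p+1=q, r+2=t, i+3=l, o+4=s, r+5=w.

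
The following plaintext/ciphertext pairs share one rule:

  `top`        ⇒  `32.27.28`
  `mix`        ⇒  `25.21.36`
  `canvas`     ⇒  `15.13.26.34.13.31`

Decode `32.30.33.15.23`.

truck

Each letter is replaced by its alphabet position (a=1..z=26) + 12.
Undoing it on 32.30.33.15.23: 32→(32−12)÷1=20=t, 30→(30−12)÷1=18=r, 33→(33−12)÷1=21=u, 15→(15−12)÷1=3=c, 23→(23−12)÷1=11=k.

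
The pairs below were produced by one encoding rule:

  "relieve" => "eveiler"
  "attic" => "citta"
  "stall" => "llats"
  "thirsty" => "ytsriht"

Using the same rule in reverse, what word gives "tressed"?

dessert

The output letters match the input read backwards: relieve reversed is eveiler. The word is simply reversed.
Undoing it on tressed: then reverse → dessert.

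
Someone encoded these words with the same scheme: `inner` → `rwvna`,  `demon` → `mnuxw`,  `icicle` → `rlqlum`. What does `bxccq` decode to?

south

Shifts by position in inner: pos 0: i→r (+9), pos 1: n→w (+9), pos 2: n→v (+8), pos 3: e→n (+9), pos 4: r→a (+9) — repeating every 3. The shifts repeat in a cycle of length 3: positions 0,1,… shift by +9, +9, +8, then the pattern repeats.
Reversing it on bxccq: b−9=s, x−9=o, c−8=u, c−9=t, q−9=h.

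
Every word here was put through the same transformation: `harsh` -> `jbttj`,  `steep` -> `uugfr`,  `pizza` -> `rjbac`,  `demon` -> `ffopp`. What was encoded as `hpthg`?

forge

It's a Vigenère-style cipher with numeric key [2,1]: position i shifts by key[i mod 2].
Undoing it on hpthg: h−2=f, p−1=o, t−2=r, h−1=g, g−2=e.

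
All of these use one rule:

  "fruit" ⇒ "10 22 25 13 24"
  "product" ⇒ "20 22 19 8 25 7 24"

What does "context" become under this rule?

f is letter #6 and maps to 10: an offset of 4. Each letter is replaced by its alphabet position (a=1..z=26) + 4.
Applying it to context: c=3→7, o=15→19, n=14→18, t=20→24, e=5→9, x=24→28, t=20→24.

7 19 18 24 9 28 24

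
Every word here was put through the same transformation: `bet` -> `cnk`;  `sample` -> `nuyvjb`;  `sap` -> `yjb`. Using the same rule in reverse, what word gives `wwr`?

The output letters match the input read backwards, each shifted +9: bet reversed is teb. Two steps: reverse the string, then apply a Caesar shift of +9.
Decoding wwr: shift back: w−9=n, w−9=n, r−9=i → nni; then reverse → inn.

inn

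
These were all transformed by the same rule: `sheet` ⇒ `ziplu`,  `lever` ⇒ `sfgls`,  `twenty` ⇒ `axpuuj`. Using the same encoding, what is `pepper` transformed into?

wfawfc

Shifts by position in sheet: pos 0: s→z (+7), pos 1: h→i (+1), pos 2: e→p (+11), pos 3: e→l (+7), pos 4: t→u (+1) — repeating every 3. A repeating key of period 3 is used — shifts +7, +1, +11 over and over.
On pepper: p+7=w, e+1=f, p+11=a, p+7=w, e+1=f, r+11=c.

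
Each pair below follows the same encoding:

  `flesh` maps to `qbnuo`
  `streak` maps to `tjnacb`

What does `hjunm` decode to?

delay

The word is reversed, then every letter is shifted forward by 9.
Undoing it on hjunm: shift back: h−9=y, j−9=a, u−9=l, n−9=e, m−9=d → yaled; then reverse → delay.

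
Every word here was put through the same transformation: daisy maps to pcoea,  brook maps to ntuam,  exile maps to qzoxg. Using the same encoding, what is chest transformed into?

ojkev

Shifts by position in daisy: pos 0: d→p (+12), pos 1: a→c (+2), pos 2: i→o (+6), pos 3: s→e (+12), pos 4: y→a (+2) — repeating every 3. The shifts repeat in a cycle of length 3: positions 0,1,… shift by +12, +2, +6, then the pattern repeats.
For chest: c+12=o, h+2=j, e+6=k, s+12=e, t+2=v.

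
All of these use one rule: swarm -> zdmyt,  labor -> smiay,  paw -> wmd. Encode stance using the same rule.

The shift depends on letter class: consonant s→z is +7, but vowel a→m is +12. The rule splits by letter class: vowels +12, consonants +7.
Applying it to stance: s(cons)+7=z, t(cons)+7=a, a(vowel)+12=m, n(cons)+7=u, c(cons)+7=j, e(vowel)+12=q.

zamujq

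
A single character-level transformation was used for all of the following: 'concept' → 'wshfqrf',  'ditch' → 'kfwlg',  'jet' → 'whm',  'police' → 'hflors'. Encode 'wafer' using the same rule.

uhidz

The output letters match the input read backwards, each shifted +3: concept reversed is tpecnoc. The word is reversed, then every letter is shifted forward by 3.
For wafer: reverse → refaw; then shift: r+3=u, e+3=h, f+3=i, a+3=d, w+3=z.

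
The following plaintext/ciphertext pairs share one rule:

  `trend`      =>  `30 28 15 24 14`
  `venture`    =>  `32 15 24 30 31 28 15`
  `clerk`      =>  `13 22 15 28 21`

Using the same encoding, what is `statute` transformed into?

t is letter #20 and maps to 30: an offset of 10. The number is (letter's place in the alphabet, a=1) + 10.
On statute: s=19→29, t=20→30, a=1→11, t=20→30, u=21→31, t=20→30, e=5→15.

29 30 11 30 31 30 15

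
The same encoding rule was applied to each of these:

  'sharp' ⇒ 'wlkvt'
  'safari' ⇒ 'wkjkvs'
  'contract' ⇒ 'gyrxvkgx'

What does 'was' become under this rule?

The shift depends on letter class: consonant s→w is +4, but vowel a→k is +10. Two shifts are in play — +10 for a/e/i/o/u, +4 for every other letter.
For was: w(cons)+4=a, a(vowel)+10=k, s(cons)+4=w.

akw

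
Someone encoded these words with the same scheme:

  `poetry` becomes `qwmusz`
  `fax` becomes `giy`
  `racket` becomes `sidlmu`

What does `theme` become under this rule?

The shift depends on letter class: consonant p→q is +1, but vowel o→w is +8. Two shifts are in play — +8 for a/e/i/o/u, +1 for every other letter.
On theme: t(cons)+1=u, h(cons)+1=i, e(vowel)+8=m, m(cons)+1=n, e(vowel)+8=m.

uimnm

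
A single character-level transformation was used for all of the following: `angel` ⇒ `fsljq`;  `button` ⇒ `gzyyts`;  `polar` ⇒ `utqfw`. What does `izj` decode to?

due

Compare letters: a→f is +5, n→s is +5, g→l is +5 — a constant shift. It's a constant shift of +5 (ROT5).
Undoing it on izj: i−5=d, z−5=u, j−5=e.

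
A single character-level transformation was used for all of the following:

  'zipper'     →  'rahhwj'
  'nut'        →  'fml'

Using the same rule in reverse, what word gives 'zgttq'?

Every letter moves 18 places later in the alphabet, wrapping around z→a.
Decoding zgttq: z−18=h, g−18=o, t−18=b, t−18=b, q−18=y.

hobby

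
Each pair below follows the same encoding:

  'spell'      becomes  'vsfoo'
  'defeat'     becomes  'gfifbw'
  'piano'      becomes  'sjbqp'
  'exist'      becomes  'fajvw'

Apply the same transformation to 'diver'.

The shift depends on letter class: consonant s→v is +3, but vowel e→f is +1. The rule splits by letter class: vowels +1, consonants +3.
On diver: d(cons)+3=g, i(vowel)+1=j, v(cons)+3=y, e(vowel)+1=f, r(cons)+3=u.

gjyfu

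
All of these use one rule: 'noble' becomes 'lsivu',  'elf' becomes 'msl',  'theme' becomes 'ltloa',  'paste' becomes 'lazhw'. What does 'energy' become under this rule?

fnylul

The output letters match the input read backwards, each shifted +7: noble reversed is elbon. Two steps: reverse the string, then apply a Caesar shift of +7.
On energy: reverse → ygrene; then shift: y+7=f, g+7=n, r+7=y, e+7=l, n+7=u, e+7=l.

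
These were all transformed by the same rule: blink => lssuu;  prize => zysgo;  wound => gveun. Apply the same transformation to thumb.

doetl

A repeating key of period 2 is used — shifts +10, +7 over and over.
Applying it to thumb: t+10=d, h+7=o, u+10=e, m+7=t, b+10=l.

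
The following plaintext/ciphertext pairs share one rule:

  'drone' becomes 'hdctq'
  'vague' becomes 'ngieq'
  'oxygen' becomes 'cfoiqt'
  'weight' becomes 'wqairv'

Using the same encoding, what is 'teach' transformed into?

Treating letters as 0–25, the rule is x ↦ 9x + 6 (mod 26).
Applying it to teach: t(19)→9·19+6≡21=v; e(4)→9·4+6≡16=q; a(0)→9·0+6≡6=g; c(2)→9·2+6≡24=y; h(7)→9·7+6≡17=r (all mod 26).

vqgyr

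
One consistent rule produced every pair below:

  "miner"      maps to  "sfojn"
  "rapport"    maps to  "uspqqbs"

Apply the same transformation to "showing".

The output letters match the input read backwards, each shifted +1: miner reversed is renim. The word is reversed, then every letter is shifted forward by 1.
Applying it to showing: reverse → gniwohs; then shift: g+1=h, n+1=o, i+1=j, w+1=x, o+1=p, h+1=i, s+1=t.

hojxpit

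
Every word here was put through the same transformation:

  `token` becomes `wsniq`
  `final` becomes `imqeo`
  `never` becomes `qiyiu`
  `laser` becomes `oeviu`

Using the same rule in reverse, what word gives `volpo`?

skill

Shifts by position in token: pos 0: t→w (+3), pos 1: o→s (+4), pos 2: k→n (+3), pos 3: e→i (+4) — repeating every 2. It's a Vigenère-style cipher with numeric key [3,4]: position i shifts by key[i mod 2].
Decoding volpo: v−3=s, o−4=k, l−3=i, p−4=l, o−3=l.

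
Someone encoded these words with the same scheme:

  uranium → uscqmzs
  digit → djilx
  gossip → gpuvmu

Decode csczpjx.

Each letter shifts forward by its position index (0, 1, 2, …) — the shift grows by one for each successive letter.
Decoding csczpjx: c−0=c, s−1=r, c−2=a, z−3=w, p−4=l, j−5=e, x−6=r.

crawler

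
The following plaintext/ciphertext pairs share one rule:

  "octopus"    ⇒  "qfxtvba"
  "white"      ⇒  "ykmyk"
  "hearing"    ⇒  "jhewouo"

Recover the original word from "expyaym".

In octopus: o→q is +2, c→f is +3, t→x is +4, o→t is +5 — the shift increases by 1 each position. Each letter shifts forward by (position + 2), i.e. 2, 3, 4, … — the shift grows by one for each successive letter.
Decoding expyaym: e−2=c, x−3=u, p−4=l, y−5=t, a−6=u, y−7=r, m−8=e.

culture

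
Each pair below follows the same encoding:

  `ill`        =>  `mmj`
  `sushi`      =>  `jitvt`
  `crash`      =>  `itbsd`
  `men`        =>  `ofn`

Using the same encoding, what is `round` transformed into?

The output letters match the input read backwards, each shifted +1: ill reversed is lli. The word is reversed, then every letter is shifted forward by 1.
For round: reverse → dnuor; then shift: d+1=e, n+1=o, u+1=v, o+1=p, r+1=s.

eovps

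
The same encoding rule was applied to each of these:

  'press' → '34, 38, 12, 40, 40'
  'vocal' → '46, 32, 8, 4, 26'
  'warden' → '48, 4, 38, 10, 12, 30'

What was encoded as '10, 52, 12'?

p(#16)→34 and r(#18)→38: differences scale by 2, so n = 2·pos + 2. The formula is n = 2×(alphabet index, a=1) + 2.
Decoding 10, 52, 12: 10→(10−2)÷2=4=d, 52→(52−2)÷2=25=y, 12→(12−2)÷2=5=e.

dye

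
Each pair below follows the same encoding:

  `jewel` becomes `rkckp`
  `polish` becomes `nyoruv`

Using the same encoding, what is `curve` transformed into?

kbxai

The output letters match the input read backwards, each shifted +6: jewel reversed is lewej. Two steps: reverse the string, then apply a Caesar shift of +6.
For curve: reverse → evruc; then shift: e+6=k, v+6=b, r+6=x, u+6=a, c+6=i.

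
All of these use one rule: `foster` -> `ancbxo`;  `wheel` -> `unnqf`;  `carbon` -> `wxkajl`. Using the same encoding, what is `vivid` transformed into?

The output letters match the input read backwards, each shifted +9: foster reversed is retsof. The word is reversed, then every letter is shifted forward by 9.
For vivid: reverse → diviv; then shift: d+9=m, i+9=r, v+9=e, i+9=r, v+9=e.

mrere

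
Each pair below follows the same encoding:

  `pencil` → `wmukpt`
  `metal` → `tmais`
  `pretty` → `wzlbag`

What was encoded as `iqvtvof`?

Shifts by position in pencil: pos 0: p→w (+7), pos 1: e→m (+8), pos 2: n→u (+7), pos 3: c→k (+8) — repeating every 2. The shifts repeat in a cycle of length 2: positions 0,1,… shift by +7, +8, then the pattern repeats.
Undoing it on iqvtvof: i−7=b, q−8=i, v−7=o, t−8=l, v−7=o, o−8=g, f−7=y.

biology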